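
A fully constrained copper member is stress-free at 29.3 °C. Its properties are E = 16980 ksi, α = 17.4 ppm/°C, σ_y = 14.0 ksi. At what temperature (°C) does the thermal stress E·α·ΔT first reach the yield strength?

76.7 °C

E = 16980 ksi = 117.1 GPa.
σ_y = 14.0 ksi = 96.53 MPa.
E·α·ΔT = 96.53 MPa ⇒ ΔT = 96.53 / (117.1×10³ × 17.4×10⁻⁶) = 47.39 K.
T = 29.3 + 47.39 = 76.69 °C.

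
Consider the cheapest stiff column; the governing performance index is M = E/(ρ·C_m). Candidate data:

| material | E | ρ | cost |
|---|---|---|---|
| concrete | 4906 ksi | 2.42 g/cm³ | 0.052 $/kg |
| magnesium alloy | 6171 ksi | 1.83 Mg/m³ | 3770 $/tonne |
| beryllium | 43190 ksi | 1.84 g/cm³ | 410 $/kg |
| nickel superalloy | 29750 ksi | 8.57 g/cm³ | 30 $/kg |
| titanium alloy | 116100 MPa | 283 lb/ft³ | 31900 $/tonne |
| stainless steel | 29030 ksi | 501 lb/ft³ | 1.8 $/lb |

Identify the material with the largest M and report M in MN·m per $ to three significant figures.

In SI units:
  concrete: E = 33.83 GPa, ρ = 2420 kg/m³, cost = 0.05200 $/kg
  magnesium alloy: E = 42.55 GPa, ρ = 1830 kg/m³, cost = 3.770 $/kg
  beryllium: E = 297.8 GPa, ρ = 1840 kg/m³, cost = 410.0 $/kg
  nickel superalloy: E = 205.1 GPa, ρ = 8570 kg/m³, cost = 30.00 $/kg
  titanium alloy: E = 116.1 GPa, ρ = 4533 kg/m³, cost = 31.90 $/kg
  stainless steel: E = 200.2 GPa, ρ = 8025 kg/m³, cost = 3.968 $/kg
  concrete: M = 269 MN·m per $
  stainless steel: M = 6.29 MN·m per $
  magnesium alloy: M = 6.17 MN·m per $
  titanium alloy: M = 0.803 MN·m per $
  nickel superalloy: M = 0.798 MN·m per $
  beryllium: M = 0.395 MN·m per $
Concrete has the largest M.

concrete, M = 269 MN·m per $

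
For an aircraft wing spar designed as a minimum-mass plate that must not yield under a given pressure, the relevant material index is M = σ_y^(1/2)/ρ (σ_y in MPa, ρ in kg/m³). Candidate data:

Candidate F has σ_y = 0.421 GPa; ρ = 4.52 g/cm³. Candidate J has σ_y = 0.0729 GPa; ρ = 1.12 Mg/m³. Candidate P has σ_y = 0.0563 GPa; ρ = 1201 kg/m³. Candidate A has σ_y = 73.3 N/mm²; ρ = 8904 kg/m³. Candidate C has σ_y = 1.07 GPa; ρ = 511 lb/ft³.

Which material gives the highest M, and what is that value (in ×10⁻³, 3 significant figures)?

In SI units:
  candidate F: σ_y = 421.0 MPa, ρ = 4520 kg/m³
  candidate J: σ_y = 72.90 MPa, ρ = 1120 kg/m³
  candidate P: σ_y = 56.30 MPa, ρ = 1201 kg/m³
  candidate A: σ_y = 73.30 MPa, ρ = 8904 kg/m³
  candidate C: σ_y = 1070 MPa, ρ = 8185 kg/m³
  candidate J: M = 7.62×10⁻³
  candidate P: M = 6.25×10⁻³
  candidate F: M = 4.54×10⁻³
  candidate C: M = 4.00×10⁻³
  candidate A: M = 0.962×10⁻³
Candidate J has the largest M.

candidate J, M = 7.62×10⁻³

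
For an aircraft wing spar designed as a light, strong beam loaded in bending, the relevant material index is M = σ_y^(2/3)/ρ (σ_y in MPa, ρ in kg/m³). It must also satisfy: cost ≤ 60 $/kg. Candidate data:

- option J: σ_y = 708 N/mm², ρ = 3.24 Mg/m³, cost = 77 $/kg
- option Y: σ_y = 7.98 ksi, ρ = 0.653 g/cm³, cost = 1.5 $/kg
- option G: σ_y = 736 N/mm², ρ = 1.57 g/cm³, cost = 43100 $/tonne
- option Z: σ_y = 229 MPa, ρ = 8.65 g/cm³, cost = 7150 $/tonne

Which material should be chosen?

option G

Screen on constraints: cost ≤ 60 $/kg. Survivors: option Y, option G, option Z.
Normalizing units and computing the index:
  option Y: σ_y = 55.02 MPa, ρ = 653.0 kg/m³
  option G: σ_y = 736.0 MPa, ρ = 1570 kg/m³
  option Z: σ_y = 229.0 MPa, ρ = 8650 kg/m³
  option G: M = 51.9×10⁻³
  option Y: M = 22.2×10⁻³
  option Z: M = 4.33×10⁻³
Option G ranks first.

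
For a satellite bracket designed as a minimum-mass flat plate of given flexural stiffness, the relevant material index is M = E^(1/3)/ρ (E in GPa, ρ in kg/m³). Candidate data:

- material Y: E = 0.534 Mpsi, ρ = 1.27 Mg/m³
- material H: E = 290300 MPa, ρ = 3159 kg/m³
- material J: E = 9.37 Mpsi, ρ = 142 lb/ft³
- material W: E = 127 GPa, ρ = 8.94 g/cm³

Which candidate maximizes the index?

material H

After converting to SI:
  material Y: E = 3.682 GPa, ρ = 1270 kg/m³
  material H: E = 290.3 GPa, ρ = 3159 kg/m³
  material J: E = 64.60 GPa, ρ = 2275 kg/m³
  material W: E = 127.0 GPa, ρ = 8940 kg/m³
  material H: M = 2.10×10⁻³
  material J: M = 1.76×10⁻³
  material Y: M = 1.22×10⁻³
  material W: M = 0.562×10⁻³
Highest index: material H.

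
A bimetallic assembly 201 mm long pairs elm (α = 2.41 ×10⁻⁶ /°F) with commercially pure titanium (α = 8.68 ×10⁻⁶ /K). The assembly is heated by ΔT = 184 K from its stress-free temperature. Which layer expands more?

elm: α = 2.41×10⁻⁶/°F × 9/5 = 4.34×10⁻⁶/K.
α(elm) = 4.34×10⁻⁶/K vs α(commercially pure titanium) = 8.68×10⁻⁶/K.
Higher α expands more for the same ΔT: commercially pure titanium.

commercially pure titanium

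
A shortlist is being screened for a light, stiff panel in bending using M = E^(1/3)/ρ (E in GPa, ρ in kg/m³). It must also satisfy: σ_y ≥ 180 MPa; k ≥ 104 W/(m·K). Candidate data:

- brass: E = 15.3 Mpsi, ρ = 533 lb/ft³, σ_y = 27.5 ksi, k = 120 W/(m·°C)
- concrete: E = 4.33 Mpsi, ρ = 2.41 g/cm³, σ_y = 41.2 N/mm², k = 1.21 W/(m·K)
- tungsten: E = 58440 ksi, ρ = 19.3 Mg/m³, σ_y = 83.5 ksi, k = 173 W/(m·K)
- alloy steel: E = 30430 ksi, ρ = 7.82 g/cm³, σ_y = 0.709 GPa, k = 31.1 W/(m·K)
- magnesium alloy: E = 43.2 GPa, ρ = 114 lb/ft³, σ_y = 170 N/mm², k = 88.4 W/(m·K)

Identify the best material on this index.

brass

Screen on constraints: σ_y ≥ 180 MPa; k ≥ 104 W/(m·K). Survivors: brass, tungsten.
Putting every candidate on a common basis:
  brass: E = 105.5 GPa, ρ = 8538 kg/m³
  tungsten: E = 402.9 GPa, ρ = 19300 kg/m³
  brass: M = 0.553×10⁻³
  tungsten: M = 0.383×10⁻³
The maximum is for brass.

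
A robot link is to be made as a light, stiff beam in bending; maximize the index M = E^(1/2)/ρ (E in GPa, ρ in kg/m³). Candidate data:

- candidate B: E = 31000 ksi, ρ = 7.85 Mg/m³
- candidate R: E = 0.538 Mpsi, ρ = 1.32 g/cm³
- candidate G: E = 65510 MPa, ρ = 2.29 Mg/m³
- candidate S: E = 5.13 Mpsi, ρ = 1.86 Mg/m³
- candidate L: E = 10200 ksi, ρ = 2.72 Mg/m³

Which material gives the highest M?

candidate G

Convert each candidate to consistent units, then evaluate M:
  candidate B: E = 213.7 GPa, ρ = 7850 kg/m³
  candidate R: E = 3.709 GPa, ρ = 1320 kg/m³
  candidate G: E = 65.51 GPa, ρ = 2290 kg/m³
  candidate S: E = 35.37 GPa, ρ = 1860 kg/m³
  candidate L: E = 70.33 GPa, ρ = 2720 kg/m³
  candidate G: M = 3.53×10⁻³
  candidate S: M = 3.20×10⁻³
  candidate L: M = 3.08×10⁻³
  candidate B: M = 1.86×10⁻³
  candidate R: M = 1.46×10⁻³
The maximum is for candidate G.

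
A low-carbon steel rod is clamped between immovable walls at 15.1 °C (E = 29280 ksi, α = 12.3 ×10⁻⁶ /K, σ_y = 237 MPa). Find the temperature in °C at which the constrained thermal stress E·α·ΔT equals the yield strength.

E = 29280 ksi = 201.9 GPa.
E·α·ΔT = 237.0 MPa ⇒ ΔT = 237.0 / (201.9×10³ × 12.3×10⁻⁶) = 95.44 K.
T = 15.1 + 95.44 = 110.5 °C.

111 °C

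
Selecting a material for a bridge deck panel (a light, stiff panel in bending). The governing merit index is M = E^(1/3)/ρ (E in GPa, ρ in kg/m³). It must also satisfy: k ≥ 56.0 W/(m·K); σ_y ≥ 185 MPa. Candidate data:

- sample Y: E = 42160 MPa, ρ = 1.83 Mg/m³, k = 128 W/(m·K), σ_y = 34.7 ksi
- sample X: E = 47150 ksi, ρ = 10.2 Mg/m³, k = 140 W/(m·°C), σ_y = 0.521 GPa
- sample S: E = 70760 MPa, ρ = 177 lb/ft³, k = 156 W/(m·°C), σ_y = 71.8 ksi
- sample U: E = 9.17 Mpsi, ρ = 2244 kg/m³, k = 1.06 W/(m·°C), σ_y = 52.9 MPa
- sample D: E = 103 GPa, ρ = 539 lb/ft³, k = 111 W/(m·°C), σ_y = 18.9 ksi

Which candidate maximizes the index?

Screen on constraints: k ≥ 56.0 W/(m·K); σ_y ≥ 185 MPa. Survivors: sample Y, sample X, sample S.
Convert each candidate to consistent units, then evaluate M:
  sample Y: E = 42.16 GPa, ρ = 1830 kg/m³
  sample X: E = 325.1 GPa, ρ = 10200 kg/m³
  sample S: E = 70.76 GPa, ρ = 2835 kg/m³
  sample Y: M = 1.90×10⁻³
  sample S: M = 1.46×10⁻³
  sample X: M = 0.674×10⁻³
The maximum is for sample Y.

sample Y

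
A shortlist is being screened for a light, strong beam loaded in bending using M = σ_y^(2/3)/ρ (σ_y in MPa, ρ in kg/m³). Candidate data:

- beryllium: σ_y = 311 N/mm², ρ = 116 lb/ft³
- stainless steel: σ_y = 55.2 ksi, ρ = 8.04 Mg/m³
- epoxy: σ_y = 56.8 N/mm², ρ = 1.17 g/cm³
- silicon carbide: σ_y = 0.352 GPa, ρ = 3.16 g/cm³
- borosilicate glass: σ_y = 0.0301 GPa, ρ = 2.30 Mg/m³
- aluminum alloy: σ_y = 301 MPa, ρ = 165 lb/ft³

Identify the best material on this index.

Putting every candidate on a common basis:
  beryllium: σ_y = 311.0 MPa, ρ = 1858 kg/m³
  stainless steel: σ_y = 380.6 MPa, ρ = 8040 kg/m³
  epoxy: σ_y = 56.80 MPa, ρ = 1170 kg/m³
  silicon carbide: σ_y = 352.0 MPa, ρ = 3160 kg/m³
  borosilicate glass: σ_y = 30.10 MPa, ρ = 2300 kg/m³
  aluminum alloy: σ_y = 301.0 MPa, ρ = 2643 kg/m³
  beryllium: M = 24.7×10⁻³
  aluminum alloy: M = 17.0×10⁻³
  silicon carbide: M = 15.8×10⁻³
  epoxy: M = 12.6×10⁻³
  stainless steel: M = 6.53×10⁻³
  borosilicate glass: M = 4.21×10⁻³
Beryllium ranks first.

beryllium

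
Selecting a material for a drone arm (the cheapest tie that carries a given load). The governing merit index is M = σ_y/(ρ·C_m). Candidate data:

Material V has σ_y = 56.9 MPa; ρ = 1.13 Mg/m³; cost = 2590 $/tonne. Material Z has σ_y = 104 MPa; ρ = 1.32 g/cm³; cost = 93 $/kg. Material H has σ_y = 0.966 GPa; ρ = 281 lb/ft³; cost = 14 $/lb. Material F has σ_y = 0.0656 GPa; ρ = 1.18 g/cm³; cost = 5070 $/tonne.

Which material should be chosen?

material V

After converting to SI:
  material V: σ_y = 56.90 MPa, ρ = 1130 kg/m³, cost = 2.590 $/kg
  material Z: σ_y = 104.0 MPa, ρ = 1320 kg/m³, cost = 93.00 $/kg
  material H: σ_y = 966.0 MPa, ρ = 4501 kg/m³, cost = 30.86 $/kg
  material F: σ_y = 65.60 MPa, ρ = 1180 kg/m³, cost = 5.070 $/kg
  material V: M = 19.4 kN·m per $
  material F: M = 11.0 kN·m per $
  material H: M = 6.95 kN·m per $
  material Z: M = 0.847 kN·m per $
The maximum is for material V.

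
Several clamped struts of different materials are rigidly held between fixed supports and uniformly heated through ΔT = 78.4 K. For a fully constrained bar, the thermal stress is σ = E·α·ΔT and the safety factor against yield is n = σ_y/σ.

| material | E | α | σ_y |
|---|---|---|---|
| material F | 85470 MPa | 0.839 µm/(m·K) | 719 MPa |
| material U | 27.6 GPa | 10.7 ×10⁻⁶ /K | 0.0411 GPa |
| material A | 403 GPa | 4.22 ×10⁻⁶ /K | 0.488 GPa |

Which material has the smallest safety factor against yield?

Per material, after unit conversion:
  material F: E = 85.47, α = 0.839, σ_y = 719.0 → σ = 5.62 MPa, n = 128
  material U: E = 27.60, α = 10.7, σ_y = 41.10 → σ = 23.2 MPa, n = 1.78
  material A: E = 403.0, α = 4.22, σ_y = 488.0 → σ = 133 MPa, n = 3.66
The minimum is material U at n = 1.78.

material U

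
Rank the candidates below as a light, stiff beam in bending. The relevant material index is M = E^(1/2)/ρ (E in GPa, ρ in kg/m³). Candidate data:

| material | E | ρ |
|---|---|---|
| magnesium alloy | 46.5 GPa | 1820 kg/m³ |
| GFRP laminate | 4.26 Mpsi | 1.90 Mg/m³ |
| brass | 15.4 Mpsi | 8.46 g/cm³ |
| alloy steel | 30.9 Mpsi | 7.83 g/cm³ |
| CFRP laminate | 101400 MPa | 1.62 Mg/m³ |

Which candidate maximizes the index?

CFRP laminate

In SI units:
  magnesium alloy: E = 46.50 GPa, ρ = 1820 kg/m³
  GFRP laminate: E = 29.37 GPa, ρ = 1900 kg/m³
  brass: E = 106.2 GPa, ρ = 8460 kg/m³
  alloy steel: E = 213.0 GPa, ρ = 7830 kg/m³
  CFRP laminate: E = 101.4 GPa, ρ = 1620 kg/m³
  CFRP laminate: M = 6.22×10⁻³
  magnesium alloy: M = 3.75×10⁻³
  GFRP laminate: M = 2.85×10⁻³
  alloy steel: M = 1.86×10⁻³
  brass: M = 1.22×10⁻³
CFRP laminate has the largest M.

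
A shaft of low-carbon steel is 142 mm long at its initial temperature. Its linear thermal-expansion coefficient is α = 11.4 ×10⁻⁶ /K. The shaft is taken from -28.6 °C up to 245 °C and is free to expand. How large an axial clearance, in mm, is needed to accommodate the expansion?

ΔT = 245 − (-28.6) = 273.6 K.
ΔL = α·L₀·ΔT = 11.4×10⁻⁶ × 142 mm × 273.6 K = 0.443 mm.

0.443 mm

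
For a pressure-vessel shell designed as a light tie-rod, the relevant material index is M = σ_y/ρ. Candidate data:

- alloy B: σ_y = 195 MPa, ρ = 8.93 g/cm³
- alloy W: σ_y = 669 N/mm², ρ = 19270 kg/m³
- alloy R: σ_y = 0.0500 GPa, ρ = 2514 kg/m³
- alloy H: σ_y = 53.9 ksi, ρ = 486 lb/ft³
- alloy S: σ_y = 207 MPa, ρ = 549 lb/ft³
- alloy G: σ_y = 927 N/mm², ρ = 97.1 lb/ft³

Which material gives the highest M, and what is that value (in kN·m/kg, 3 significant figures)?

After converting to SI:
  alloy B: σ_y = 195.0 MPa, ρ = 8930 kg/m³
  alloy W: σ_y = 669.0 MPa, ρ = 19270 kg/m³
  alloy R: σ_y = 50.00 MPa, ρ = 2514 kg/m³
  alloy H: σ_y = 371.6 MPa, ρ = 7785 kg/m³
  alloy S: σ_y = 207.0 MPa, ρ = 8794 kg/m³
  alloy G: σ_y = 927.0 MPa, ρ = 1555 kg/m³
  alloy G: M = 596 kN·m/kg
  alloy H: M = 47.7 kN·m/kg
  alloy W: M = 34.7 kN·m/kg
  alloy S: M = 23.5 kN·m/kg
  alloy B: M = 21.8 kN·m/kg
  alloy R: M = 19.9 kN·m/kg
Alloy G has the largest M.

alloy G, M = 596 kN·m/kg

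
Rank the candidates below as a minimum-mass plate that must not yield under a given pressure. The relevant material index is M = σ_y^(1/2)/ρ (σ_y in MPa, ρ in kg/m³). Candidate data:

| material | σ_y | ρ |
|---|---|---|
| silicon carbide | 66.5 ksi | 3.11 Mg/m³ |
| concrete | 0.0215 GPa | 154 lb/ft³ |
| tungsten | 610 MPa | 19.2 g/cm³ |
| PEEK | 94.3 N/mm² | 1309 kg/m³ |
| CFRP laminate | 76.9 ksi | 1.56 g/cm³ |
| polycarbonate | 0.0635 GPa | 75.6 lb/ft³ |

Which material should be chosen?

CFRP laminate

After converting to SI:
  silicon carbide: σ_y = 458.5 MPa, ρ = 3110 kg/m³
  concrete: σ_y = 21.50 MPa, ρ = 2467 kg/m³
  tungsten: σ_y = 610.0 MPa, ρ = 19200 kg/m³
  PEEK: σ_y = 94.30 MPa, ρ = 1309 kg/m³
  CFRP laminate: σ_y = 530.2 MPa, ρ = 1560 kg/m³
  polycarbonate: σ_y = 63.50 MPa, ρ = 1211 kg/m³
  CFRP laminate: M = 14.8×10⁻³
  PEEK: M = 7.42×10⁻³
  silicon carbide: M = 6.89×10⁻³
  polycarbonate: M = 6.58×10⁻³
  concrete: M = 1.88×10⁻³
  tungsten: M = 1.29×10⁻³
CFRP laminate has the largest M.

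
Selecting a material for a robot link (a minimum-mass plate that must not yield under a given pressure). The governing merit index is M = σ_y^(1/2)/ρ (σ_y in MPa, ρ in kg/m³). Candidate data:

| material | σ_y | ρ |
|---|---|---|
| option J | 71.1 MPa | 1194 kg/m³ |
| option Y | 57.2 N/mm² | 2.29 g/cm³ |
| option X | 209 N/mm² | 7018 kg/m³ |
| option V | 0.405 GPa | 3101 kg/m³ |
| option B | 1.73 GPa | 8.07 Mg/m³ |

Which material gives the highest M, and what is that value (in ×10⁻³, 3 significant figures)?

In SI units:
  option J: σ_y = 71.10 MPa, ρ = 1194 kg/m³
  option Y: σ_y = 57.20 MPa, ρ = 2290 kg/m³
  option X: σ_y = 209.0 MPa, ρ = 7018 kg/m³
  option V: σ_y = 405.0 MPa, ρ = 3101 kg/m³
  option B: σ_y = 1730 MPa, ρ = 8070 kg/m³
  option J: M = 7.06×10⁻³
  option V: M = 6.49×10⁻³
  option B: M = 5.15×10⁻³
  option Y: M = 3.30×10⁻³
  option X: M = 2.06×10⁻³
Highest index: option J.

option J, M = 7.06×10⁻³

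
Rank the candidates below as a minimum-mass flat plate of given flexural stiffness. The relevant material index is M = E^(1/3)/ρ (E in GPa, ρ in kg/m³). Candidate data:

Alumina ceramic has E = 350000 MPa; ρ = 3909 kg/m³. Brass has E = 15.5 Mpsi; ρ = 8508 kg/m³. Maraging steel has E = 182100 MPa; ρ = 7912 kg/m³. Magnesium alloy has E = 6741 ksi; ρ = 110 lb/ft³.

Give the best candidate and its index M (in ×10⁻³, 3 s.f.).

In SI units:
  alumina ceramic: E = 350.0 GPa, ρ = 3909 kg/m³
  brass: E = 106.9 GPa, ρ = 8508 kg/m³
  maraging steel: E = 182.1 GPa, ρ = 7912 kg/m³
  magnesium alloy: E = 46.48 GPa, ρ = 1762 kg/m³
  magnesium alloy: M = 2.04×10⁻³
  alumina ceramic: M = 1.80×10⁻³
  maraging steel: M = 0.716×10⁻³
  brass: M = 0.558×10⁻³
Magnesium alloy has the largest M.

magnesium alloy, M = 2.04×10⁻³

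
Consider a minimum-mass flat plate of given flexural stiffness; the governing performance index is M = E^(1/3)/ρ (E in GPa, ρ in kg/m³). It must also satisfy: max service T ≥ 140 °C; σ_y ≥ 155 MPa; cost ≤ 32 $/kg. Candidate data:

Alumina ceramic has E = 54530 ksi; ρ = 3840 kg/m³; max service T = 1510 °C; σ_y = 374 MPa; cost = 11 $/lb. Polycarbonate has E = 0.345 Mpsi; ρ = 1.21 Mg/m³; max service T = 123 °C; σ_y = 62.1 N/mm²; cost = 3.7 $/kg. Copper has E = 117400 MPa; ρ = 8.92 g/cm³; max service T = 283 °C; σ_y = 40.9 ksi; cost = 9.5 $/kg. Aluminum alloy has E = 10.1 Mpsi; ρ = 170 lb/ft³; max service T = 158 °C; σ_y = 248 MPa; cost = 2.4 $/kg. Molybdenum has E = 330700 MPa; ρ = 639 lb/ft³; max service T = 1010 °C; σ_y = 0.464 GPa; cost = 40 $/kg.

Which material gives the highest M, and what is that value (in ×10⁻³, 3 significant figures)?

Screen on constraints: max service T ≥ 140 °C; σ_y ≥ 155 MPa; cost ≤ 32 $/kg. Survivors: alumina ceramic, copper, aluminum alloy.
After converting to SI:
  alumina ceramic: E = 376.0 GPa, ρ = 3840 kg/m³
  copper: E = 117.4 GPa, ρ = 8920 kg/m³
  aluminum alloy: E = 69.64 GPa, ρ = 2723 kg/m³
  alumina ceramic: M = 1.88×10⁻³
  aluminum alloy: M = 1.51×10⁻³
  copper: M = 0.549×10⁻³
Alumina ceramic ranks first.

alumina ceramic, M = 1.88×10⁻³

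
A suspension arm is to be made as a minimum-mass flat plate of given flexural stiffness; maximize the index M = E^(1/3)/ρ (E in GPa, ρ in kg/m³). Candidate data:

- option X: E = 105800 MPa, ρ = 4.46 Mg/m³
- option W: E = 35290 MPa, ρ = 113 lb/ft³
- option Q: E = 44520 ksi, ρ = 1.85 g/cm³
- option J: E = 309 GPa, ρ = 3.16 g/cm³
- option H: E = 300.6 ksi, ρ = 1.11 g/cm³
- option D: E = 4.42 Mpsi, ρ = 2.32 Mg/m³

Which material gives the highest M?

option Q

Convert each candidate to consistent units, then evaluate M:
  option X: E = 105.8 GPa, ρ = 4460 kg/m³
  option W: E = 35.29 GPa, ρ = 1810 kg/m³
  option Q: E = 307.0 GPa, ρ = 1850 kg/m³
  option J: E = 309.0 GPa, ρ = 3160 kg/m³
  option H: E = 2.073 GPa, ρ = 1110 kg/m³
  option D: E = 30.47 GPa, ρ = 2320 kg/m³
  option Q: M = 3.65×10⁻³
  option J: M = 2.14×10⁻³
  option W: M = 1.81×10⁻³
  option D: M = 1.35×10⁻³
  option H: M = 1.15×10⁻³
  option X: M = 1.06×10⁻³
Highest index: option Q.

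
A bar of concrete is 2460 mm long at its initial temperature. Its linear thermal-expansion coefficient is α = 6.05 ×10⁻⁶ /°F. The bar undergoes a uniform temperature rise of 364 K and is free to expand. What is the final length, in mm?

2469.8 mm

Convert α: 6.05×10⁻⁶/°F × (9/5) = 10.9×10⁻⁶/K.
ΔL = α·L₀·ΔT = 10.9×10⁻⁶ × 2460 mm × 364.0 K = 9.75 mm.
L = L₀ + ΔL = 2460 + 9.75 = 2469.8 mm.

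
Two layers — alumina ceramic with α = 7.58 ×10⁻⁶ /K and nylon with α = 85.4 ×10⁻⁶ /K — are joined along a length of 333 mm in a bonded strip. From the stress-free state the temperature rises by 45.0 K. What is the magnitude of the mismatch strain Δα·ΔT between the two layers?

3.50×10⁻³

Δα = |7.58 − 85.4|×10⁻⁶/K = 77.8×10⁻⁶/K.
Mismatch strain = Δα·ΔT = 77.8×10⁻⁶ × 45.0 = 3.50×10⁻³.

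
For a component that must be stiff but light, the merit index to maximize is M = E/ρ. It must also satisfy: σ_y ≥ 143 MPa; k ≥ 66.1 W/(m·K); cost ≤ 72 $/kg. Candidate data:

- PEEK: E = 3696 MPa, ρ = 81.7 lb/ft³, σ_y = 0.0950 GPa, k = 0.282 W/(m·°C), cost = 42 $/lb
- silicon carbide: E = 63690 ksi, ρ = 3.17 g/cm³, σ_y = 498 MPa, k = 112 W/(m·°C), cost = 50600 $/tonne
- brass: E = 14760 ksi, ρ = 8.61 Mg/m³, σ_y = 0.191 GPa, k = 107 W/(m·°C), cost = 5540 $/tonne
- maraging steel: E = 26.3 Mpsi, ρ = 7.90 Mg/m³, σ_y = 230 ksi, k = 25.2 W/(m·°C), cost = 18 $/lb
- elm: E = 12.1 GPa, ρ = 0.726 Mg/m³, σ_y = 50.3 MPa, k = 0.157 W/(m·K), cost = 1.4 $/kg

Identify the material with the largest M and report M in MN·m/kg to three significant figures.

Screen on constraints: σ_y ≥ 143 MPa; k ≥ 66.1 W/(m·K); cost ≤ 72 $/kg. Survivors: silicon carbide, brass.
Normalizing units and computing the index:
  silicon carbide: E = 439.1 GPa, ρ = 3170 kg/m³
  brass: E = 101.8 GPa, ρ = 8610 kg/m³
  silicon carbide: M = 139 MN·m/kg
  brass: M = 11.8 MN·m/kg
Silicon carbide ranks first.

silicon carbide, M = 139 MN·m/kg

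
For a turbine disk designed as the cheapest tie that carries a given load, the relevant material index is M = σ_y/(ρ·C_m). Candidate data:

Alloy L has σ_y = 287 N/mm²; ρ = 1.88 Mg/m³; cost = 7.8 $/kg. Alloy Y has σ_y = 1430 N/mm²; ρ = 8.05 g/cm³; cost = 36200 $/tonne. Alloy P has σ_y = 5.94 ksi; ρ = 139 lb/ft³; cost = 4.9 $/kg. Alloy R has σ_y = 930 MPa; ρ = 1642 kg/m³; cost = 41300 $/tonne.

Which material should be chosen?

Putting every candidate on a common basis:
  alloy L: σ_y = 287.0 MPa, ρ = 1880 kg/m³, cost = 7.800 $/kg
  alloy Y: σ_y = 1430 MPa, ρ = 8050 kg/m³, cost = 36.20 $/kg
  alloy P: σ_y = 40.95 MPa, ρ = 2227 kg/m³, cost = 4.900 $/kg
  alloy R: σ_y = 930.0 MPa, ρ = 1642 kg/m³, cost = 41.30 $/kg
  alloy L: M = 19.6 kN·m per $
  alloy R: M = 13.7 kN·m per $
  alloy Y: M = 4.91 kN·m per $
  alloy P: M = 3.75 kN·m per $
The maximum is for alloy L.

alloy L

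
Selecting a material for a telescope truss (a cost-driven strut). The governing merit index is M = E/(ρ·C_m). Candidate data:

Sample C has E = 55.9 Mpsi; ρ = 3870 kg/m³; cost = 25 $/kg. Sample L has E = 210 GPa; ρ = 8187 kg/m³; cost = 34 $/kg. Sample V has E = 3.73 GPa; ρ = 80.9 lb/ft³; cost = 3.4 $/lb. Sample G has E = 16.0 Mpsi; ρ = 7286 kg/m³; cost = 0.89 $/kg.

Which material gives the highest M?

sample G

In SI units:
  sample C: E = 385.4 GPa, ρ = 3870 kg/m³, cost = 25.00 $/kg
  sample L: E = 210.0 GPa, ρ = 8187 kg/m³, cost = 34.00 $/kg
  sample V: E = 3.730 GPa, ρ = 1296 kg/m³, cost = 7.496 $/kg
  sample G: E = 110.3 GPa, ρ = 7286 kg/m³, cost = 0.8900 $/kg
  sample G: M = 17.0 MN·m per $
  sample C: M = 3.98 MN·m per $
  sample L: M = 0.754 MN·m per $
  sample V: M = 0.384 MN·m per $
Sample G ranks first.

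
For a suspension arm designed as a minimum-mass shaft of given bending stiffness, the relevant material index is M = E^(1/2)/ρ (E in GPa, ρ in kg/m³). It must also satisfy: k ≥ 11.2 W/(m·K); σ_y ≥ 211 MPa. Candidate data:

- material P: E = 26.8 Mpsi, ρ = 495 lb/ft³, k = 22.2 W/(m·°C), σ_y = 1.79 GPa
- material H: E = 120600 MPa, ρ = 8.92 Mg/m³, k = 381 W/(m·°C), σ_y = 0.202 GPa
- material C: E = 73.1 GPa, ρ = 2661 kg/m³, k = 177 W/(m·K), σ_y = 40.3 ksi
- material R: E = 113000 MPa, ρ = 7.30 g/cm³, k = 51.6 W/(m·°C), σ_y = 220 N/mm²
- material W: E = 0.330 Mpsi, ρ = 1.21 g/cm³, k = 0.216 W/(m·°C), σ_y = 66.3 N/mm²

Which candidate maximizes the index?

material C

Screen on constraints: k ≥ 11.2 W/(m·K); σ_y ≥ 211 MPa. Survivors: material P, material C, material R.
In SI units:
  material P: E = 184.8 GPa, ρ = 7929 kg/m³
  material C: E = 73.10 GPa, ρ = 2661 kg/m³
  material R: E = 113.0 GPa, ρ = 7300 kg/m³
  material C: M = 3.21×10⁻³
  material P: M = 1.71×10⁻³
  material R: M = 1.46×10⁻³
Material C has the largest M.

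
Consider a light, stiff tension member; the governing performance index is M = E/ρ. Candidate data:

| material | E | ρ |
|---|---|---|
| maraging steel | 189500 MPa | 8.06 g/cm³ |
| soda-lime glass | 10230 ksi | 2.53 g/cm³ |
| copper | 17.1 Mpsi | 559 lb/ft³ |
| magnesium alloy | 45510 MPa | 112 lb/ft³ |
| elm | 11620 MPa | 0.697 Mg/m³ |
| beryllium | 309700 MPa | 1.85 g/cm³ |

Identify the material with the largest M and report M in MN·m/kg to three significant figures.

beryllium, M = 167 MN·m/kg

Convert each candidate to consistent units, then evaluate M:
  maraging steel: E = 189.5 GPa, ρ = 8060 kg/m³
  soda-lime glass: E = 70.53 GPa, ρ = 2530 kg/m³
  copper: E = 117.9 GPa, ρ = 8954 kg/m³
  magnesium alloy: E = 45.51 GPa, ρ = 1794 kg/m³
  elm: E = 11.62 GPa, ρ = 697.0 kg/m³
  beryllium: E = 309.7 GPa, ρ = 1850 kg/m³
  beryllium: M = 167 MN·m/kg
  soda-lime glass: M = 27.9 MN·m/kg
  magnesium alloy: M = 25.4 MN·m/kg
  maraging steel: M = 23.5 MN·m/kg
  elm: M = 16.7 MN·m/kg
  copper: M = 13.2 MN·m/kg
Beryllium has the largest M.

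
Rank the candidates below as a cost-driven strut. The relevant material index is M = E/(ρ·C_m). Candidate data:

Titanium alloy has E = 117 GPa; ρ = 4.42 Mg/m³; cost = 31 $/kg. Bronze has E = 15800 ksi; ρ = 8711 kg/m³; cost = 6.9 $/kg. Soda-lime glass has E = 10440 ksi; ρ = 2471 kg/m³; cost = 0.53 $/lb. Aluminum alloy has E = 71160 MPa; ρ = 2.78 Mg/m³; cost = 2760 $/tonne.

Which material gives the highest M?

After converting to SI:
  titanium alloy: E = 117.0 GPa, ρ = 4420 kg/m³, cost = 31.00 $/kg
  bronze: E = 108.9 GPa, ρ = 8711 kg/m³, cost = 6.900 $/kg
  soda-lime glass: E = 71.98 GPa, ρ = 2471 kg/m³, cost = 1.168 $/kg
  aluminum alloy: E = 71.16 GPa, ρ = 2780 kg/m³, cost = 2.760 $/kg
  soda-lime glass: M = 24.9 MN·m per $
  aluminum alloy: M = 9.27 MN·m per $
  bronze: M = 1.81 MN·m per $
  titanium alloy: M = 0.854 MN·m per $
The maximum is for soda-lime glass.

soda-lime glass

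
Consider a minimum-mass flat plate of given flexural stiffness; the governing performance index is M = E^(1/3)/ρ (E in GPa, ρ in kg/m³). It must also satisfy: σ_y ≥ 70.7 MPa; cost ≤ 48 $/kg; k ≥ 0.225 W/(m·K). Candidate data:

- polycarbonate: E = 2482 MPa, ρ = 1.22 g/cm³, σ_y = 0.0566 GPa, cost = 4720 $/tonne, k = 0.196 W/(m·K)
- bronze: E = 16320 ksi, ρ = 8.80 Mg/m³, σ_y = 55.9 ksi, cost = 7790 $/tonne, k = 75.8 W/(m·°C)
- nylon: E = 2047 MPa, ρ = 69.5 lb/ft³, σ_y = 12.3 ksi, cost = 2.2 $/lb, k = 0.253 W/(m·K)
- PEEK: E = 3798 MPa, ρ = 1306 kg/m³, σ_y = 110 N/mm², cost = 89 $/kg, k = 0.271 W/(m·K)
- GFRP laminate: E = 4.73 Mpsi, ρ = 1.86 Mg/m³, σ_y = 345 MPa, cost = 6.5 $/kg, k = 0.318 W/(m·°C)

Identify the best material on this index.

Screen on constraints: σ_y ≥ 70.7 MPa; cost ≤ 48 $/kg; k ≥ 0.225 W/(m·K). Survivors: bronze, nylon, GFRP laminate.
In SI units:
  bronze: E = 112.5 GPa, ρ = 8800 kg/m³
  nylon: E = 2.047 GPa, ρ = 1113 kg/m³
  GFRP laminate: E = 32.61 GPa, ρ = 1860 kg/m³
  GFRP laminate: M = 1.72×10⁻³
  nylon: M = 1.14×10⁻³
  bronze: M = 0.549×10⁻³
GFRP laminate ranks first.

GFRP laminate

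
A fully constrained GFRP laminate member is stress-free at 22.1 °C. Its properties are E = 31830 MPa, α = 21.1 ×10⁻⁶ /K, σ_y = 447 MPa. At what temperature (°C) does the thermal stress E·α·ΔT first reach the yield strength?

688 °C

E = 31830 MPa = 31.83 GPa.
E·α·ΔT = 447.0 MPa ⇒ ΔT = 447.0 / (31.83×10³ × 21.1×10⁻⁶) = 665.6 K.
T = 22.1 + 665.6 = 687.7 °C.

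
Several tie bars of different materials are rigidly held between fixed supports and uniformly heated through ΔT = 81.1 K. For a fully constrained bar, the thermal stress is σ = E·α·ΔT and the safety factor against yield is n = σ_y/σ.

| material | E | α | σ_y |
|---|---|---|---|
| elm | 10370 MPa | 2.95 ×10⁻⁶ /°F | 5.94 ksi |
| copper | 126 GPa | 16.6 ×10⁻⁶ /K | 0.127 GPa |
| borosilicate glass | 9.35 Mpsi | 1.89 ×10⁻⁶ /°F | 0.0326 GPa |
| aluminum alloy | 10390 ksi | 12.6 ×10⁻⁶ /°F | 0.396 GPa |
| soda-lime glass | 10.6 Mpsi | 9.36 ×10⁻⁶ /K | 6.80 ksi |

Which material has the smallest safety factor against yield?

In consistent units (E in GPa, α in ×10⁻⁶/K, σ_y in MPa):
  elm: E = 10.37, α = 5.31, σ_y = 40.95 → σ = 4.47 MPa, n = 9.17
  copper: E = 126.0, α = 16.6, σ_y = 127.0 → σ = 170 MPa, n = 0.749
  borosilicate glass: E = 64.47, α = 3.40, σ_y = 32.60 → σ = 17.8 MPa, n = 1.83
  aluminum alloy: E = 71.64, α = 22.7, σ_y = 396.0 → σ = 132 MPa, n = 3.01
  soda-lime glass: E = 73.08, α = 9.36, σ_y = 46.88 → σ = 55.5 MPa, n = 0.845
Smallest n: copper with n = 0.749.

copper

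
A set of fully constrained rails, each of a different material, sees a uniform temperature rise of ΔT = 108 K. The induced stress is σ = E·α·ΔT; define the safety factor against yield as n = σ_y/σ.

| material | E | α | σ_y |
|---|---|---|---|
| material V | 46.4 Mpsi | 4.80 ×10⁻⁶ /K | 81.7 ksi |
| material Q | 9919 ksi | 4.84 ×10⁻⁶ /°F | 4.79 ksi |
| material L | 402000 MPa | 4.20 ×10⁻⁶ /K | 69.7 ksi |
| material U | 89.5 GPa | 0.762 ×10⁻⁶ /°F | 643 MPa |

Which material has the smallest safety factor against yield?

Per material, after unit conversion:
  material V: E = 319.9, α = 4.80, σ_y = 563.3 → σ = 166 MPa, n = 3.40
  material Q: E = 68.39, α = 8.71, σ_y = 33.03 → σ = 64.3 MPa, n = 0.513
  material L: E = 402.0, α = 4.20, σ_y = 480.6 → σ = 182 MPa, n = 2.64
  material U: E = 89.50, α = 1.37, σ_y = 643.0 → σ = 13.3 MPa, n = 48.5
Smallest n: material Q with n = 0.513.

material Q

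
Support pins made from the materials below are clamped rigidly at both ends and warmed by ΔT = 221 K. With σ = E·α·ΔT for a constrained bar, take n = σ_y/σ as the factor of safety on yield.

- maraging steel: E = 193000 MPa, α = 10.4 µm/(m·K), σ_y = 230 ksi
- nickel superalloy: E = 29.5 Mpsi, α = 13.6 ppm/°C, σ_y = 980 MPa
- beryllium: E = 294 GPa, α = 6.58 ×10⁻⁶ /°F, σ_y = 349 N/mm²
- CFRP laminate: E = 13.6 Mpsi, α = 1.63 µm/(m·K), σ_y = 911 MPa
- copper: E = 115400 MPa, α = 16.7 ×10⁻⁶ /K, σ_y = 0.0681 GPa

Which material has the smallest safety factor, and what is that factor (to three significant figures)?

copper, n = 0.160

With everything in SI (GPa, ×10⁻⁶/K, MPa):
  maraging steel: E = 193.0, α = 10.4, σ_y = 1586 → σ = 444 MPa, n = 3.57
  nickel superalloy: E = 203.4, α = 13.6, σ_y = 980.0 → σ = 611 MPa, n = 1.60
  beryllium: E = 294.0, α = 11.8, σ_y = 349.0 → σ = 770 MPa, n = 0.454
  CFRP laminate: E = 93.77, α = 1.63, σ_y = 911.0 → σ = 33.8 MPa, n = 27.0
  copper: E = 115.4, α = 16.7, σ_y = 68.10 → σ = 426 MPa, n = 0.160
The minimum is copper at n = 0.160.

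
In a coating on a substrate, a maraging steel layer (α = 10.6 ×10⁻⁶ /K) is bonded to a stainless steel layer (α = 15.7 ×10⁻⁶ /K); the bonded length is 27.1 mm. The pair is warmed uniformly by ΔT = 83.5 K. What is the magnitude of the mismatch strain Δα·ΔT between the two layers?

4.26×10⁻⁴

Δα = |10.6 − 15.7|×10⁻⁶/K = 5.10×10⁻⁶/K.
Mismatch strain = Δα·ΔT = 5.10×10⁻⁶ × 83.5 = 4.26×10⁻⁴.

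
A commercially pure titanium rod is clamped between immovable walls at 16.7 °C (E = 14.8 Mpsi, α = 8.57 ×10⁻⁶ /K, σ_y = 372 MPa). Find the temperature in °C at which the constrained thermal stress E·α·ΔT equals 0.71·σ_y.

E = 14.8 Mpsi = 102.0 GPa.
E·α·ΔT = 264.1 MPa ⇒ ΔT = 264.1 / (102.0×10³ × 8.57×10⁻⁶) = 302.0 K.
T = 16.7 + 302.0 = 318.7 °C.

319 °C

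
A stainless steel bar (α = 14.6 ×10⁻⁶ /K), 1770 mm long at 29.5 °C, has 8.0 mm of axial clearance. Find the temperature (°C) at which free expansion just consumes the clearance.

α·L₀·ΔT = 8.0 mm ⇒ ΔT = 8.0 / (14.6×10⁻⁶ × 1770.0) = 309.6 K.
T = 29.5 + 309.6 = 339.1 °C.

339 °C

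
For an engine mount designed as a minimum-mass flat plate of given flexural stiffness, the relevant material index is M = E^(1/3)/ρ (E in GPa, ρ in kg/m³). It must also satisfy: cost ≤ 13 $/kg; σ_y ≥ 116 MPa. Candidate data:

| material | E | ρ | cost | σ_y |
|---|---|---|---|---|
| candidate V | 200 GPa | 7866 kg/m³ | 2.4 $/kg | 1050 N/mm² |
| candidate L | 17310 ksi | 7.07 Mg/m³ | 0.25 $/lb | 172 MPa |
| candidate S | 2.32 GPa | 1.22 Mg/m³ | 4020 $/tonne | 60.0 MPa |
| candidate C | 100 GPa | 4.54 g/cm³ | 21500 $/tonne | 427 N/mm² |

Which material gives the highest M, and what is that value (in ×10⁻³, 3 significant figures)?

Screen on constraints: cost ≤ 13 $/kg; σ_y ≥ 116 MPa. Survivors: candidate V, candidate L.
Putting every candidate on a common basis:
  candidate V: E = 200.0 GPa, ρ = 7866 kg/m³
  candidate L: E = 119.3 GPa, ρ = 7070 kg/m³
  candidate V: M = 0.743×10⁻³
  candidate L: M = 0.696×10⁻³
Highest index: candidate V.

candidate V, M = 0.743×10⁻³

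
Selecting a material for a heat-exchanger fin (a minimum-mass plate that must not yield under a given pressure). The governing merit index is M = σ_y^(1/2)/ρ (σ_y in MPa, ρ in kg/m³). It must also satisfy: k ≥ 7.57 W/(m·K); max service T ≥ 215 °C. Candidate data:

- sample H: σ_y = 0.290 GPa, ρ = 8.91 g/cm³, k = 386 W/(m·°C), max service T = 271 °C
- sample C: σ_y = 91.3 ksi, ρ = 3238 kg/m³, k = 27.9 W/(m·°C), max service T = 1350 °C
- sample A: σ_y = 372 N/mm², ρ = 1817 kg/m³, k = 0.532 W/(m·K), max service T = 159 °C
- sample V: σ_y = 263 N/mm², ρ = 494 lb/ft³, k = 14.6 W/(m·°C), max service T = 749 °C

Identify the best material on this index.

sample C

Screen on constraints: k ≥ 7.57 W/(m·K); max service T ≥ 215 °C. Survivors: sample H, sample C, sample V.
In SI units:
  sample H: σ_y = 290.0 MPa, ρ = 8910 kg/m³
  sample C: σ_y = 629.5 MPa, ρ = 3238 kg/m³
  sample V: σ_y = 263.0 MPa, ρ = 7913 kg/m³
  sample C: M = 7.75×10⁻³
  sample V: M = 2.05×10⁻³
  sample H: M = 1.91×10⁻³
Sample C has the largest M.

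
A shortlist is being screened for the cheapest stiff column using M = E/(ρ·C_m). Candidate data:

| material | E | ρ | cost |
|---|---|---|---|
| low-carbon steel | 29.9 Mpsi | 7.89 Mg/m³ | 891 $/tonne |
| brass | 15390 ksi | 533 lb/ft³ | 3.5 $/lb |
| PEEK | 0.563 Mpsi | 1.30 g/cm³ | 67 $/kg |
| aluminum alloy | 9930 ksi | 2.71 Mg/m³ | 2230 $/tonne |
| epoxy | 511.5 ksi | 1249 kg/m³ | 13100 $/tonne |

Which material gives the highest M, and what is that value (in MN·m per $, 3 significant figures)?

Putting every candidate on a common basis:
  low-carbon steel: E = 206.2 GPa, ρ = 7890 kg/m³, cost = 0.8910 $/kg
  brass: E = 106.1 GPa, ρ = 8538 kg/m³, cost = 7.716 $/kg
  PEEK: E = 3.882 GPa, ρ = 1300 kg/m³, cost = 67.00 $/kg
  aluminum alloy: E = 68.46 GPa, ρ = 2710 kg/m³, cost = 2.230 $/kg
  epoxy: E = 3.527 GPa, ρ = 1249 kg/m³, cost = 13.10 $/kg
  low-carbon steel: M = 29.3 MN·m per $
  aluminum alloy: M = 11.3 MN·m per $
  brass: M = 1.61 MN·m per $
  epoxy: M = 0.216 MN·m per $
  PEEK: M = 0.0446 MN·m per $
Low-carbon steel has the largest M.

low-carbon steel, M = 29.3 MN·m per $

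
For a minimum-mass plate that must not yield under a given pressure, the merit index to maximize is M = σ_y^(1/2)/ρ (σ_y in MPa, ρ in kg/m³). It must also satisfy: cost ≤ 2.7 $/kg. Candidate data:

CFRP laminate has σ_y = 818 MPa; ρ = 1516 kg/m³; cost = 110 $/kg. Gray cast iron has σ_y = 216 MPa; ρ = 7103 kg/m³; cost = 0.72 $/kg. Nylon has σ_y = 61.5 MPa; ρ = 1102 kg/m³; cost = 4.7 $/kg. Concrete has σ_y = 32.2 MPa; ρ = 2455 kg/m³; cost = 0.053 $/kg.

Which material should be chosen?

concrete

Screen on constraints: cost ≤ 2.7 $/kg. Survivors: gray cast iron, concrete.
Evaluate M for each candidate:
  concrete: M = 2.31×10⁻³
  gray cast iron: M = 2.07×10⁻³
Concrete has the largest M.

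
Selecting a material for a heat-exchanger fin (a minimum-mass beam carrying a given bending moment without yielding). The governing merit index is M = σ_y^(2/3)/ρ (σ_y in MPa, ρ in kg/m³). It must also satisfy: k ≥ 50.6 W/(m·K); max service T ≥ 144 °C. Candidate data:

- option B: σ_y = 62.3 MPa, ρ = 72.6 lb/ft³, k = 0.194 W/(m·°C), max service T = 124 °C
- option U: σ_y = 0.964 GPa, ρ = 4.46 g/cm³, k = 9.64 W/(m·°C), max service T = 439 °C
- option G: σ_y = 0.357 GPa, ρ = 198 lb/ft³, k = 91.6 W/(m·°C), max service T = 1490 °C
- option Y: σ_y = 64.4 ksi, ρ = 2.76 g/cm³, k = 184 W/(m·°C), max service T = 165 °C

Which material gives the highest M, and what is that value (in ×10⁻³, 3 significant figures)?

Screen on constraints: k ≥ 50.6 W/(m·K); max service T ≥ 144 °C. Survivors: option G, option Y.
In SI units:
  option G: σ_y = 357.0 MPa, ρ = 3172 kg/m³
  option Y: σ_y = 444.0 MPa, ρ = 2760 kg/m³
  option Y: M = 21.1×10⁻³
  option G: M = 15.9×10⁻³
The maximum is for option Y.

option Y, M = 21.1×10⁻³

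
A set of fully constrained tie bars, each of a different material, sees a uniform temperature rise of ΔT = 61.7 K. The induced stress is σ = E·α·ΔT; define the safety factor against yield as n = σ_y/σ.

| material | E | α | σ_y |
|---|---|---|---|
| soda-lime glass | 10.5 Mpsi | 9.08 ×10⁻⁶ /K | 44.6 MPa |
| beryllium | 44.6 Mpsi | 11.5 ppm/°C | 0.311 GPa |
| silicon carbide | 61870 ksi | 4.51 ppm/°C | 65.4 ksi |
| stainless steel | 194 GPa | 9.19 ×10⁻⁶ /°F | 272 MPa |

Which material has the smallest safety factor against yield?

soda-lime glass

With everything in SI (GPa, ×10⁻⁶/K, MPa):
  soda-lime glass: E = 72.39, α = 9.08, σ_y = 44.60 → σ = 40.6 MPa, n = 1.10
  beryllium: E = 307.5, α = 11.5, σ_y = 311.0 → σ = 218 MPa, n = 1.43
  silicon carbide: E = 426.6, α = 4.51, σ_y = 450.9 → σ = 119 MPa, n = 3.80
  stainless steel: E = 194.0, α = 16.5, σ_y = 272.0 → σ = 198 MPa, n = 1.37
Soda-lime glass has the lowest safety factor, n = 1.10.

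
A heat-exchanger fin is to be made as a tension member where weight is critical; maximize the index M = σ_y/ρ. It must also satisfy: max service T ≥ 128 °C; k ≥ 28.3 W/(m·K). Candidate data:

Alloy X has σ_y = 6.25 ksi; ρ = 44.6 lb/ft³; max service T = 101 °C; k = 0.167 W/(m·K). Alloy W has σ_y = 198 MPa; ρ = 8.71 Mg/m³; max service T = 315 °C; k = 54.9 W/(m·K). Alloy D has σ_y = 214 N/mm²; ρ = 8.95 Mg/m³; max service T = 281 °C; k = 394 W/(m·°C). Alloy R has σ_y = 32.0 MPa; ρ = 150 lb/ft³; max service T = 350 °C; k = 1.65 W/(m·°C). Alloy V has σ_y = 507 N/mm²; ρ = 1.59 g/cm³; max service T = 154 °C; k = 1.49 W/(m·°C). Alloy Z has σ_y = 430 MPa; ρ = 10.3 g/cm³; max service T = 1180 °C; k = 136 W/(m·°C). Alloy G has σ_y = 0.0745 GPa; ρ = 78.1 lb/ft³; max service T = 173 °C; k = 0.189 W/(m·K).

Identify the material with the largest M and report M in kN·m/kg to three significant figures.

Screen on constraints: max service T ≥ 128 °C; k ≥ 28.3 W/(m·K). Survivors: alloy W, alloy D, alloy Z.
Putting every candidate on a common basis:
  alloy W: σ_y = 198.0 MPa, ρ = 8710 kg/m³
  alloy D: σ_y = 214.0 MPa, ρ = 8950 kg/m³
  alloy Z: σ_y = 430.0 MPa, ρ = 10300 kg/m³
  alloy Z: M = 41.7 kN·m/kg
  alloy D: M = 23.9 kN·m/kg
  alloy W: M = 22.7 kN·m/kg
Highest index: alloy Z.

alloy Z, M = 41.7 kN·m/kg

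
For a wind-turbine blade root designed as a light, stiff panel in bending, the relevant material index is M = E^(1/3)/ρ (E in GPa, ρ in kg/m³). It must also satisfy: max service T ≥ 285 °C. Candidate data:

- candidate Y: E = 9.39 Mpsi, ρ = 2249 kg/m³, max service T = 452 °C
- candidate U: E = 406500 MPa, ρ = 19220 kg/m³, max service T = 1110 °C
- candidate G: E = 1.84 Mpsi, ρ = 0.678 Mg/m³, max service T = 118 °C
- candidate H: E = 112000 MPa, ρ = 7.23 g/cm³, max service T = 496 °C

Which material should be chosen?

Screen on constraints: max service T ≥ 285 °C. Survivors: candidate Y, candidate U, candidate H.
Convert each candidate to consistent units, then evaluate M:
  candidate Y: E = 64.74 GPa, ρ = 2249 kg/m³
  candidate U: E = 406.5 GPa, ρ = 19220 kg/m³
  candidate H: E = 112.0 GPa, ρ = 7230 kg/m³
  candidate Y: M = 1.79×10⁻³
  candidate H: M = 0.667×10⁻³
  candidate U: M = 0.385×10⁻³
Candidate Y ranks first.

candidate Y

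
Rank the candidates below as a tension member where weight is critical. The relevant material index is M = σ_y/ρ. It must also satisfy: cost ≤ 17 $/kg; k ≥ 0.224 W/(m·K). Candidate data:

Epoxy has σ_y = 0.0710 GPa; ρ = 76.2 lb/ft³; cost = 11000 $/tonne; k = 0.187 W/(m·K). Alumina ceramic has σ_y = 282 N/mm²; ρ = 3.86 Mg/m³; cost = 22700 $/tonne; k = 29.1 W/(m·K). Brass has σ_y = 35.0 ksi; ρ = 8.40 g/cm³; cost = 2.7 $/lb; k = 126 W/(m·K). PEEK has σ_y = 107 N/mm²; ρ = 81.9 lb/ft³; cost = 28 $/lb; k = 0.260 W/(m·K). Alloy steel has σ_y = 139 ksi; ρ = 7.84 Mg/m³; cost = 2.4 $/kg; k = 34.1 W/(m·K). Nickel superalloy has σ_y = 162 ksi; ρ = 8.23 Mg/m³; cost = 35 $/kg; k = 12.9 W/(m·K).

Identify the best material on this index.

alloy steel

Screen on constraints: cost ≤ 17 $/kg; k ≥ 0.224 W/(m·K). Survivors: brass, alloy steel.
Convert each candidate to consistent units, then evaluate M:
  brass: σ_y = 241.3 MPa, ρ = 8400 kg/m³
  alloy steel: σ_y = 958.4 MPa, ρ = 7840 kg/m³
  alloy steel: M = 122 kN·m/kg
  brass: M = 28.7 kN·m/kg
Alloy steel ranks first.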